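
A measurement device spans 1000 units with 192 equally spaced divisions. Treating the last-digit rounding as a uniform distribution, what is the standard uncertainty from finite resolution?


resolution = range / divisions
resolution = 1000 / 192 = 5.2083333
u_res = resolution / (2*sqrt(3))
u_res = 5.2083333 / 3.4641016
u_res = 1.5035

1.5035


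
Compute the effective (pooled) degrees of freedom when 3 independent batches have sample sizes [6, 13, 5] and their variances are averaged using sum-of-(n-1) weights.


nu = sum_i (n_i - 1)
nu = ((6 - 1) + (13 - 1) + (5 - 1))
nu = 5 + 12 + 4
nu = 21

21


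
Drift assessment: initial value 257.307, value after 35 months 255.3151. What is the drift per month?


rate = (v2 - v1) / months
= (255.3151 - 257.307) / 35
= -1.9919 / 35
= -0.0569

-0.0569


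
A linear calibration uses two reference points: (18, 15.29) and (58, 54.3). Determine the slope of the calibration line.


slope = (y2 - y1) / (x2 - x1)
= (54.3 - 15.29) / (58 - 18)
= 39.0100 / 40
= 0.9752

0.9752


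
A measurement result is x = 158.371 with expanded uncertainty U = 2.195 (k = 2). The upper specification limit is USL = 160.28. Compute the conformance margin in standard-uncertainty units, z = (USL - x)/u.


u = U / k = 2.195 / 2 = 1.0975
margin = |USL - x| = |160.28 - 158.371| = 1.909
z = margin / u = 1.909 / 1.0975
z = 1.7394

1.7394


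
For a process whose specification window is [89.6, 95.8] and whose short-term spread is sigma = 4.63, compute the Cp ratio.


Cp = (USL - LSL) / (6 * sigma)
= (95.8 - 89.6) / (6 * 4.63)
= 6.2000 / 27.7800
= 0.2232

0.2232


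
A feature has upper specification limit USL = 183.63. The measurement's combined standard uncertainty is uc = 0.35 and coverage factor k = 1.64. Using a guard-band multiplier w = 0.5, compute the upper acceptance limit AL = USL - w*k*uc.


U = k * uc = 1.64 * 0.35 = 0.574
guard band g = w * U = 0.5 * 0.574 = 0.287
AL = USL - g = 183.63 - 0.287
AL = 183.3430

183.3430


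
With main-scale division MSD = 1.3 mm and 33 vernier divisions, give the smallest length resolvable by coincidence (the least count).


LC = MSD / n_div
= 1.3 / 33
= 0.0394

0.0394


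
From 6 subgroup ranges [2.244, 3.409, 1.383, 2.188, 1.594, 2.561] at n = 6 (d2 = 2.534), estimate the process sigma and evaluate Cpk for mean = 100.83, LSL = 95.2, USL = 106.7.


R_bar = (2.244 + 3.409 + 1.383 + 2.188 + 1.594 + 2.561) / 6 = 2.2298333
sigma = R_bar / d2 = 2.2298333 / 2.534 = 0.87996579
Cp = (USL - LSL)/(6*sigma) = (106.7 - 95.2)/(6*0.87996579) = 2.1781
Cpu = (106.7 - 100.83)/(3*0.87996579) = 2.2236
Cpl = (100.83 - 95.2)/(3*0.87996579) = 2.1327
Cpk = min(Cpu, Cpl) = 2.1327

2.1327


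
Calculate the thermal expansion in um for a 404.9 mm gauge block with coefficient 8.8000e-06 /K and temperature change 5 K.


dL = L * alpha * dT
= 404.9 * 8.8000e-06 * 5
= 0.0178156 mm
dL_um = 0.0178156 * 1000 = 17.8156 um

17.8156


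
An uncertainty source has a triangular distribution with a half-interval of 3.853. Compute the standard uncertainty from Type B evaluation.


u_B = half_width / sqrt(6)
u_B = 3.853 / 2.4494897
u_B = 1.5730

1.5730


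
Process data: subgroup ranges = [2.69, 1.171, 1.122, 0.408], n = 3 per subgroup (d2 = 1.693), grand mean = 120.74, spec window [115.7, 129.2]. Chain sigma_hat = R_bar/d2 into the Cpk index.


R_bar = (2.69 + 1.171 + 1.122 + 0.408) / 4 = 1.34775
sigma = R_bar / d2 = 1.34775 / 1.693 = 0.79607206
Cp = (USL - LSL)/(6*sigma) = (129.2 - 115.7)/(6*0.79607206) = 2.8264
Cpu = (129.2 - 120.74)/(3*0.79607206) = 3.5424
Cpl = (120.74 - 115.7)/(3*0.79607206) = 2.1104
Cpk = min(Cpu, Cpl) = 2.1104

2.1104


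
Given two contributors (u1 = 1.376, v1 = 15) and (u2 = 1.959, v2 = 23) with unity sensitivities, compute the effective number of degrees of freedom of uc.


uc = sqrt(u1^2 + u2^2) = sqrt(1.376^2 + 1.959^2) = 2.3939626
v_eff = uc^4 / (u1^4/v1 + u2^4/v2)
= 2.3939626^4 / (1.376^4/15 + 1.959^4/23)
= 32.845014 / 0.87933044
v_eff = 37.3523

37.3523


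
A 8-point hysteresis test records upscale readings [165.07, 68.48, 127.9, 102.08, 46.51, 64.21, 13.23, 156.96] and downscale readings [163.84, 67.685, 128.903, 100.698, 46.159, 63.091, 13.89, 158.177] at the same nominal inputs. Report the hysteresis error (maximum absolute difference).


|165.07 - 163.84| = 1.2300
|68.48 - 67.685| = 0.7950
|127.9 - 128.903| = 1.0030
|102.08 - 100.698| = 1.3820
|46.51 - 46.159| = 0.3510
|64.21 - 63.091| = 1.1190
|13.23 - 13.89| = 0.6600
|156.96 - 158.177| = 1.2170
hysteresis = max(diffs) = 1.3820

1.3820


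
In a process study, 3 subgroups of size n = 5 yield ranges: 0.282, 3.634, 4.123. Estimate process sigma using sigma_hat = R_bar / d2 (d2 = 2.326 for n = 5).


R_bar = (0.282 + 3.634 + 4.123) / 3
R_bar = 8.039 / 3 = 2.6796667
sigma_hat = R_bar / d2 = 2.6796667 / 2.326 = 1.1520

1.1520


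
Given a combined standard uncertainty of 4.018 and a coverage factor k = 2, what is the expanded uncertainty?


U = k * uc
U = 2 * 4.018
U = 8.0360

8.0360


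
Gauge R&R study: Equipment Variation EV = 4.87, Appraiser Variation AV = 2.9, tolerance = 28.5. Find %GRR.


GRR = sqrt(EV^2 + AV^2) = sqrt(4.87^2 + 2.9^2) = 5.6680596
%GRR = GRR / tol * 100 = 5.6680596 / 28.5 * 100
%GRR = 19.8879

19.8879


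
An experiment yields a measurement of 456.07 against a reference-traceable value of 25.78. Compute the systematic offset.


Systematic error = measured - true
= 456.07 - 25.78
= 430.2900

430.2900


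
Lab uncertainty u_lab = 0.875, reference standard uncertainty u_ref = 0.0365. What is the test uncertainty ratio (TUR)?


TUR = u_lab / u_ref
= 0.875 / 0.0365
= 23.9726

23.9726


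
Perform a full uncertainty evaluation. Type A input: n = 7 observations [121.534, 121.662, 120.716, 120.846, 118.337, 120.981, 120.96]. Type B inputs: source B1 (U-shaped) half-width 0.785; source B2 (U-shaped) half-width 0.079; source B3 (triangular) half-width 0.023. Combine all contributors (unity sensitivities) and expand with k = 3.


mean = (121.534 + 121.662 + 120.716 + 120.846 + 118.337 + 120.981 + 120.96) / 7 = 120.7194286
s = sqrt(sum((x - mean)^2)/(n-1)) = 1.1083215
u_A = s / sqrt(n) = 1.1083215 / sqrt(7) = 0.41890615
u_B1 = 0.785 / sqrt(2) = 0.55507882
u_B2 = 0.079 / sqrt(2) = 0.055861436
u_B3 = 0.023 / sqrt(6) = 0.0093897107
uc = sqrt(0.41890615^2 + 0.55507882^2 + 0.055861436^2 + 0.0093897107^2) = 0.69771307
U = k * uc = 3 * 0.69771307
U = 2.0931

2.0931


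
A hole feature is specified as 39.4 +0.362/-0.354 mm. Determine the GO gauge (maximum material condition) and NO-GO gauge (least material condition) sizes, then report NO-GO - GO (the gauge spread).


GO = nominal - lower_tol (smallest hole = maximum material condition)
GO = 39.4 - 0.354 = 39.046
NO-GO = nominal + upper_tol (largest hole = least material condition)
NO-GO = 39.4 + 0.362 = 39.762
spread = NO-GO - GO = 39.762 - 39.046 = 0.7160

0.7160


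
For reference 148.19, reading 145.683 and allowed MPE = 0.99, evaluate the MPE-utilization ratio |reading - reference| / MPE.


e = indication - reference = 145.683 - 148.19 = -2.5070
|e| = 2.5070
ratio = |e| / MPE = 2.5070 / 0.99
ratio = 2.5323

2.5323


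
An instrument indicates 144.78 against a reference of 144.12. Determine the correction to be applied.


Correction = standard - reading
= 144.12 - 144.78
= -0.6600

-0.6600


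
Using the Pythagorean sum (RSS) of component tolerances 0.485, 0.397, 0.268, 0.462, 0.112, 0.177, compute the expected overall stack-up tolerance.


RSS = sqrt(0.485^2 + 0.397^2 + 0.268^2 + 0.462^2 + 0.112^2 + 0.177^2)
= sqrt(0.721975)
= 0.8497

0.8497


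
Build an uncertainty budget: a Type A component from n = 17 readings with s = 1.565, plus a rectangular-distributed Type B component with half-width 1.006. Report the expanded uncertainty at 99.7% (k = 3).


u_A = s / sqrt(n) = 1.565 / sqrt(17) = 0.37956825
u_B = half_width / sqrt(3) = 1.006 / sqrt(3) = 0.58081437
uc = sqrt(u_A^2 + u_B^2) = sqrt(0.37956825^2 + 0.58081437^2) = 0.69384248
U = k * uc = 3 * 0.69384248
U = 2.0815

2.0815


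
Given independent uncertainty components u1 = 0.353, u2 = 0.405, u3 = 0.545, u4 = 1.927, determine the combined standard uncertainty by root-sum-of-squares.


uc = sqrt(0.353^2 + 0.405^2 + 0.545^2 + 1.927^2)
uc = sqrt(4.298988)
uc = 2.0734

2.0734


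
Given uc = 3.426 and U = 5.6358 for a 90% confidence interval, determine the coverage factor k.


k = U / uc
k = 5.6358 / 3.426
k = 1.645

1.645


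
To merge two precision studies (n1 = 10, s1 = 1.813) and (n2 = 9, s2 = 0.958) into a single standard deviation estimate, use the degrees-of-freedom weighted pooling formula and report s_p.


s_p = sqrt(((n1-1)*s1^2 + (n2-1)*s2^2) / (n1+n2-2))
numerator = (10-1)*1.813^2 + (9-1)*0.958^2 = 29.582721 + 7.342112 = 36.924833
denominator = 10 + 9 - 2 = 17
s_p^2 = 36.924833 / 17 = 2.172049
s_p = sqrt(2.172049) = 1.4738

1.4738


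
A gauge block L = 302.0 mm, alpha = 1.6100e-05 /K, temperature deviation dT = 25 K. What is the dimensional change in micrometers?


dL = L * alpha * dT
= 302.0 * 1.6100e-05 * 25
= 0.1215550 mm
dL_um = 0.1215550 * 1000 = 121.5550 um

121.5550


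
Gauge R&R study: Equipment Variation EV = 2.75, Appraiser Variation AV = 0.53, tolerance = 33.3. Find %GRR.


GRR = sqrt(EV^2 + AV^2) = sqrt(2.75^2 + 0.53^2) = 2.8006071
%GRR = GRR / tol * 100 = 2.8006071 / 33.3 * 100
%GRR = 8.4102

8.4102


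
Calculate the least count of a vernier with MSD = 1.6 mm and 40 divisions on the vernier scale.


LC = MSD / n_div
= 1.6 / 40
= 0.0400

0.0400


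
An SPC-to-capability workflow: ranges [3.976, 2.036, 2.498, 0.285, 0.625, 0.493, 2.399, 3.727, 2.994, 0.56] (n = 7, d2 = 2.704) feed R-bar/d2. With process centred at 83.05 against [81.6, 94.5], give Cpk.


R_bar = (3.976 + 2.036 + 2.498 + 0.285 + 0.625 + 0.493 + 2.399 + 3.727 + 2.994 + 0.56) / 10 = 1.9593
sigma = R_bar / d2 = 1.9593 / 2.704 = 0.7245932
Cp = (USL - LSL)/(6*sigma) = (94.5 - 81.6)/(6*0.7245932) = 2.9672
Cpu = (94.5 - 83.05)/(3*0.7245932) = 5.2673
Cpl = (83.05 - 81.6)/(3*0.7245932) = 0.6670
Cpk = min(Cpu, Cpl) = 0.6670

0.6670


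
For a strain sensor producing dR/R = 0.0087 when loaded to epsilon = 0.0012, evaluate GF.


GF = (dR/R) / epsilon
= 0.0087 / 0.0012
= 7.2500

7.2500


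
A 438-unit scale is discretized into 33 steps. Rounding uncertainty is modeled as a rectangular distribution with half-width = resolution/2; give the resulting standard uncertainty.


resolution = range / divisions
resolution = 438 / 33 = 13.272727
u_res = resolution / (2*sqrt(3))
u_res = 13.272727 / 3.4641016
u_res = 3.8315

3.8315


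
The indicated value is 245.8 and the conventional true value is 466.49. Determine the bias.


Systematic error = measured - true
= 245.8 - 466.49
= -220.6900

-220.6900


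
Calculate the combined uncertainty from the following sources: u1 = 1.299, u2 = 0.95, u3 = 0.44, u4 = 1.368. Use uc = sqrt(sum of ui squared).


uc = sqrt(1.299^2 + 0.95^2 + 0.44^2 + 1.368^2)
uc = sqrt(4.654925)
uc = 2.1575

2.1575


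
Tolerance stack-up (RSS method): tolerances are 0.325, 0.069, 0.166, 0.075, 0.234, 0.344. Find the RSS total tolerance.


RSS = sqrt(0.325^2 + 0.069^2 + 0.166^2 + 0.075^2 + 0.234^2 + 0.344^2)
= sqrt(0.316659)
= 0.5627

0.5627


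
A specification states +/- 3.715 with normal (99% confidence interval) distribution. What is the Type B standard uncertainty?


u_B = half_width / 2.576
u_B = 3.715 / 2.576
u_B = 1.4422

1.4422


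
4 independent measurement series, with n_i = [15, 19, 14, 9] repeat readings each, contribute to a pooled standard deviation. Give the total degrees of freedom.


nu = sum_i (n_i - 1)
nu = ((15 - 1) + (19 - 1) + (14 - 1) + (9 - 1))
nu = 14 + 18 + 13 + 8
nu = 53

53


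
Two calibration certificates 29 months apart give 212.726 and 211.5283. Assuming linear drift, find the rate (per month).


rate = (v2 - v1) / months
= (211.5283 - 212.726) / 29
= -1.1977 / 29
= -0.0413

-0.0413


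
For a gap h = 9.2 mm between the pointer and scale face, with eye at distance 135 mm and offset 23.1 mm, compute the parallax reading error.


error = h * offset / d
= 9.2 * 23.1 / 135
= 1.5742

1.5742


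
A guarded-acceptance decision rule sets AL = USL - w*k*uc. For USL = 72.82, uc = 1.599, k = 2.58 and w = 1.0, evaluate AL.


U = k * uc = 2.58 * 1.599 = 4.12542
guard band g = w * U = 1.0 * 4.12542 = 4.12542
AL = USL - g = 72.82 - 4.12542
AL = 68.6946

68.6946


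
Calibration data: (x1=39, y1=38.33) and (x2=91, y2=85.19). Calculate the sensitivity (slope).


slope = (y2 - y1) / (x2 - x1)
= (85.19 - 38.33) / (91 - 39)
= 46.8600 / 52
= 0.9012

0.9012


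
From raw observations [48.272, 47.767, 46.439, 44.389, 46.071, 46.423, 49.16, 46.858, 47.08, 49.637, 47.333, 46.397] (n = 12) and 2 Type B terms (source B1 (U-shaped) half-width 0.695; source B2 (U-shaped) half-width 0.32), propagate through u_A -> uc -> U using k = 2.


mean = (48.272 + 47.767 + 46.439 + 44.389 + 46.071 + 46.423 + 49.16 + 46.858 + 47.08 + 49.637 + 47.333 + 46.397) / 12 = 47.15216667
s = sqrt(sum((x - mean)^2)/(n-1)) = 1.4262749
u_A = s / sqrt(n) = 1.4262749 / sqrt(12) = 0.4117301
u_B1 = 0.695 / sqrt(2) = 0.49143921
u_B2 = 0.32 / sqrt(2) = 0.22627417
uc = sqrt(0.4117301^2 + 0.49143921^2 + 0.22627417^2) = 0.67987806
U = k * uc = 2 * 0.67987806
U = 1.3598

1.3598


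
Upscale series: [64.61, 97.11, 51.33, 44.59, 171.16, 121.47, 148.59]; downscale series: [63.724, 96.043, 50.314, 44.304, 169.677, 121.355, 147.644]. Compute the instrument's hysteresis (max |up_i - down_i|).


|64.61 - 63.724| = 0.8860
|97.11 - 96.043| = 1.0670
|51.33 - 50.314| = 1.0160
|44.59 - 44.304| = 0.2860
|171.16 - 169.677| = 1.4830
|121.47 - 121.355| = 0.1150
|148.59 - 147.644| = 0.9460
hysteresis = max(diffs) = 1.4830

1.4830


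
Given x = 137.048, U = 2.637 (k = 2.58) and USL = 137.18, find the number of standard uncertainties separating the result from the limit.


u = U / k = 2.637 / 2.58 = 1.022093
margin = |USL - x| = |137.18 - 137.048| = 0.132
z = margin / u = 0.132 / 1.022093
z = 0.1291

0.1291


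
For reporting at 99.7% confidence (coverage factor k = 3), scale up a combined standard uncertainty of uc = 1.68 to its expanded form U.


U = k * uc
U = 3 * 1.68
U = 5.0400

5.0400


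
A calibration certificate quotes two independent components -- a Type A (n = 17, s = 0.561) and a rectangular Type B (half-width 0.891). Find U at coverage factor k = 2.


u_A = s / sqrt(n) = 0.561 / sqrt(17) = 0.13606249
u_B = half_width / sqrt(3) = 0.891 / sqrt(3) = 0.51441909
uc = sqrt(u_A^2 + u_B^2) = sqrt(0.13606249^2 + 0.51441909^2) = 0.53210901
U = k * uc = 2 * 0.53210901
U = 1.0642

1.0642


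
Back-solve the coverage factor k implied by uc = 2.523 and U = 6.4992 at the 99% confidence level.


k = U / uc
k = 6.4992 / 2.523
k = 2.576

2.576


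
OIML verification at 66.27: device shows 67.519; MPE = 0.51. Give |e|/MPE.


e = indication - reference = 67.519 - 66.27 = 1.2490
|e| = 1.2490
ratio = |e| / MPE = 1.2490 / 0.51
ratio = 2.4490

2.4490


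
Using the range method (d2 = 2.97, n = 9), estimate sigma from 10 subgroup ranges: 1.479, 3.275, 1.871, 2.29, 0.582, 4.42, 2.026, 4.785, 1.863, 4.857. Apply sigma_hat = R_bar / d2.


R_bar = (1.479 + 3.275 + 1.871 + 2.29 + 0.582 + 4.42 + 2.026 + 4.785 + 1.863 + 4.857) / 10
R_bar = 27.448 / 10 = 2.7448
sigma_hat = R_bar / d2 = 2.7448 / 2.97 = 0.9242

0.9242


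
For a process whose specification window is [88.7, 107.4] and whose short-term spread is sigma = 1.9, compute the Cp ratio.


Cp = (USL - LSL) / (6 * sigma)
= (107.4 - 88.7) / (6 * 1.9)
= 18.7000 / 11.4000
= 1.6404

1.6404


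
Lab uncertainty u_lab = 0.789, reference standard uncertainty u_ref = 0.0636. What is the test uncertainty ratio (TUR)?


TUR = u_lab / u_ref
= 0.789 / 0.0636
= 12.4057

12.4057


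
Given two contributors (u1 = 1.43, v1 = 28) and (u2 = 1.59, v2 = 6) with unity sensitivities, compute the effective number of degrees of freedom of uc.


uc = sqrt(u1^2 + u2^2) = sqrt(1.43^2 + 1.59^2) = 2.1384574
v_eff = uc^4 / (u1^4/v1 + u2^4/v2)
= 2.1384574^4 / (1.43^4/28 + 1.59^4/6)
= 20.912329 / 1.2145584
v_eff = 17.2181

17.2181


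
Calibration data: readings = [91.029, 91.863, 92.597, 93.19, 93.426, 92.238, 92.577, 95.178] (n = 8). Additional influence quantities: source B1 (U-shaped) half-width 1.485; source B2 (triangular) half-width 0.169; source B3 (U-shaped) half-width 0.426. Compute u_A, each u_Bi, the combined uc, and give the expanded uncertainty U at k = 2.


mean = (91.029 + 91.863 + 92.597 + 93.19 + 93.426 + 92.238 + 92.577 + 95.178) / 8 = 92.76225
s = sqrt(sum((x - mean)^2)/(n-1)) = 1.2310652
u_A = s / sqrt(n) = 1.2310652 / sqrt(8) = 0.43524728
u_B1 = 1.485 / sqrt(2) = 1.0500536
u_B2 = 0.169 / sqrt(6) = 0.068993961
u_B3 = 0.426 / sqrt(2) = 0.30122749
uc = sqrt(0.43524728^2 + 1.0500536^2 + 0.068993961^2 + 0.30122749^2) = 1.1779435
U = k * uc = 2 * 1.1779435
U = 2.3559

2.3559


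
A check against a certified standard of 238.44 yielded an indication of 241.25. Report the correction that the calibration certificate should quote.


Correction = standard - reading
= 238.44 - 241.25
= -2.8100

-2.8100


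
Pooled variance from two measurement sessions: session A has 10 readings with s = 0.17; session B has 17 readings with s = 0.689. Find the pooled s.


s_p = sqrt(((n1-1)*s1^2 + (n2-1)*s2^2) / (n1+n2-2))
numerator = (10-1)*0.17^2 + (17-1)*0.689^2 = 0.2601 + 7.595536 = 7.855636
denominator = 10 + 17 - 2 = 25
s_p^2 = 7.855636 / 25 = 0.31422544
s_p = sqrt(0.31422544) = 0.5606

0.5606


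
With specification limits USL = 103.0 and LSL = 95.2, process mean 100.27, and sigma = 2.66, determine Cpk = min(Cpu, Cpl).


Cpu = (USL - mean) / (3*sigma) = (103.0 - 100.27) / (3*2.66) = 0.3421
Cpl = (mean - LSL) / (3*sigma) = (100.27 - 95.2) / (3*2.66) = 0.6353
Cpk = min(Cpu, Cpl) = 0.3421

0.3421


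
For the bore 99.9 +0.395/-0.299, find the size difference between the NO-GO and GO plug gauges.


GO = nominal - lower_tol (smallest hole = maximum material condition)
GO = 99.9 - 0.299 = 99.601
NO-GO = nominal + upper_tol (largest hole = least material condition)
NO-GO = 99.9 + 0.395 = 100.295
spread = NO-GO - GO = 100.295 - 99.601 = 0.6940

0.6940


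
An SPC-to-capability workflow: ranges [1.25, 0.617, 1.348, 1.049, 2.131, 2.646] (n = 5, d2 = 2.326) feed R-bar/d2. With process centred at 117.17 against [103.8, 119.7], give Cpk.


R_bar = (1.25 + 0.617 + 1.348 + 1.049 + 2.131 + 2.646) / 6 = 1.5068333
sigma = R_bar / d2 = 1.5068333 / 2.326 = 0.64782171
Cp = (USL - LSL)/(6*sigma) = (119.7 - 103.8)/(6*0.64782171) = 4.0906
Cpu = (119.7 - 117.17)/(3*0.64782171) = 1.3018
Cpl = (117.17 - 103.8)/(3*0.64782171) = 6.8795
Cpk = min(Cpu, Cpl) = 1.3018

1.3018


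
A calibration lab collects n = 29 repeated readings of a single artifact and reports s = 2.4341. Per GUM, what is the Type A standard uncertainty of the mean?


u_A = s / sqrt(n)
u_A = 2.4341 / sqrt(29)
u_A = 2.4341 / 5.3851648
u_A = 0.4520

0.4520


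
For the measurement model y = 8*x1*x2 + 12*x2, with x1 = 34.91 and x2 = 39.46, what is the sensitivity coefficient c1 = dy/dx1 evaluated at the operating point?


y = 8*x1*x2 + 12*x2
dy/dx1 = 8*x2
Evaluate at x2 = 39.46: c1 = 8 * 39.46
c1 = 315.6800

315.6800


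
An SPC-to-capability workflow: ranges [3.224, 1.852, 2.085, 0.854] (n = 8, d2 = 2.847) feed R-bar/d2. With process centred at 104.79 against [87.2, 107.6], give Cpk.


R_bar = (3.224 + 1.852 + 2.085 + 0.854) / 4 = 2.00375
sigma = R_bar / d2 = 2.00375 / 2.847 = 0.70381103
Cp = (USL - LSL)/(6*sigma) = (107.6 - 87.2)/(6*0.70381103) = 4.8308
Cpu = (107.6 - 104.79)/(3*0.70381103) = 1.3308
Cpl = (104.79 - 87.2)/(3*0.70381103) = 8.3308
Cpk = min(Cpu, Cpl) = 1.3308

1.3308


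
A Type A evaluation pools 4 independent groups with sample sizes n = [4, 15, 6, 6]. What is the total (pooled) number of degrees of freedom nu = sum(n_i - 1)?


nu = sum_i (n_i - 1)
nu = ((4 - 1) + (15 - 1) + (6 - 1) + (6 - 1))
nu = 3 + 14 + 5 + 5
nu = 27

27


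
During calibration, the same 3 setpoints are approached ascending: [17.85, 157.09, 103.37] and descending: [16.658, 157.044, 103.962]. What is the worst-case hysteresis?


|17.85 - 16.658| = 1.1920
|157.09 - 157.044| = 0.0460
|103.37 - 103.962| = 0.5920
hysteresis = max(diffs) = 1.1920

1.1920


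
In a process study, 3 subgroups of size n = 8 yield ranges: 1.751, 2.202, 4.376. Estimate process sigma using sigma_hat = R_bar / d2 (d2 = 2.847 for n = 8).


R_bar = (1.751 + 2.202 + 4.376) / 3
R_bar = 8.329 / 3 = 2.7763333
sigma_hat = R_bar / d2 = 2.7763333 / 2.847 = 0.9752

0.9752


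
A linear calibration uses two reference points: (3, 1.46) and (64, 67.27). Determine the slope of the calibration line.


slope = (y2 - y1) / (x2 - x1)
= (67.27 - 1.46) / (64 - 3)
= 65.8100 / 61
= 1.0789

1.0789


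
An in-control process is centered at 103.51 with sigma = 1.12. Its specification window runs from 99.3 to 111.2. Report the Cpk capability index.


Cpu = (USL - mean) / (3*sigma) = (111.2 - 103.51) / (3*1.12) = 2.2887
Cpl = (mean - LSL) / (3*sigma) = (103.51 - 99.3) / (3*1.12) = 1.2530
Cpk = min(Cpu, Cpl) = 1.2530

1.2530


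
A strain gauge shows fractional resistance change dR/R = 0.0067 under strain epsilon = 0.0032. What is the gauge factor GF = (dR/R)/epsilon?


GF = (dR/R) / epsilon
= 0.0067 / 0.0032
= 2.0938

2.0938


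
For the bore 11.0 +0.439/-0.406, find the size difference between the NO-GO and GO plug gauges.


GO = nominal - lower_tol (smallest hole = maximum material condition)
GO = 11.0 - 0.406 = 10.594
NO-GO = nominal + upper_tol (largest hole = least material condition)
NO-GO = 11.0 + 0.439 = 11.439
spread = NO-GO - GO = 11.439 - 10.594 = 0.8450

0.8450


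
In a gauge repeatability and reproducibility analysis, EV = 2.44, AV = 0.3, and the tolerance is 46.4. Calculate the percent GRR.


GRR = sqrt(EV^2 + AV^2) = sqrt(2.44^2 + 0.3^2) = 2.4583734
%GRR = GRR / tol * 100 = 2.4583734 / 46.4 * 100
%GRR = 5.2982

5.2982


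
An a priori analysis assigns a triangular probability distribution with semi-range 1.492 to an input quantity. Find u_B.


u_B = half_width / sqrt(6)
u_B = 1.492 / 2.4494897
u_B = 0.6091

0.6091


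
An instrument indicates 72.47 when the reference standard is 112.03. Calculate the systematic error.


Systematic error = measured - true
= 72.47 - 112.03
= -39.5600

-39.5600


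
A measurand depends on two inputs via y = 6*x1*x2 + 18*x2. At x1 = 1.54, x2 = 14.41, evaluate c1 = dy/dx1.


y = 6*x1*x2 + 18*x2
dy/dx1 = 6*x2
Evaluate at x2 = 14.41: c1 = 6 * 14.41
c1 = 86.4600

86.4600


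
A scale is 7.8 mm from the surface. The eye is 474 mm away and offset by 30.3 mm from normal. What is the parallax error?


error = h * offset / d
= 7.8 * 30.3 / 474
= 0.4986

0.4986


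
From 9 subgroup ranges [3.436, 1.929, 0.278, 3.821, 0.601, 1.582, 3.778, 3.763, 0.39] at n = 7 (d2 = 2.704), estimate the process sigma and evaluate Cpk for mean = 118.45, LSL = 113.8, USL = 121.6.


R_bar = (3.436 + 1.929 + 0.278 + 3.821 + 0.601 + 1.582 + 3.778 + 3.763 + 0.39) / 9 = 2.1753333
sigma = R_bar / d2 = 2.1753333 / 2.704 = 0.80448717
Cp = (USL - LSL)/(6*sigma) = (121.6 - 113.8)/(6*0.80448717) = 1.6159
Cpu = (121.6 - 118.45)/(3*0.80448717) = 1.3052
Cpl = (118.45 - 113.8)/(3*0.80448717) = 1.9267
Cpk = min(Cpu, Cpl) = 1.3052

1.3052


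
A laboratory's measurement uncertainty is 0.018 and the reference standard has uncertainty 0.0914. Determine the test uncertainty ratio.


TUR = u_lab / u_ref
= 0.018 / 0.0914
= 0.1969

0.1969


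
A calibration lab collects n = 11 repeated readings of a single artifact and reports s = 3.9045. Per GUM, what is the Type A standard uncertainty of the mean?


u_A = s / sqrt(n)
u_A = 3.9045 / sqrt(11)
u_A = 3.9045 / 3.3166248
u_A = 1.1773

1.1773


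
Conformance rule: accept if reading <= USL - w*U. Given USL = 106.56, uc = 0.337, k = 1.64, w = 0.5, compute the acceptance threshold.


U = k * uc = 1.64 * 0.337 = 0.55268
guard band g = w * U = 0.5 * 0.55268 = 0.27634
AL = USL - g = 106.56 - 0.27634
AL = 106.2837

106.2837


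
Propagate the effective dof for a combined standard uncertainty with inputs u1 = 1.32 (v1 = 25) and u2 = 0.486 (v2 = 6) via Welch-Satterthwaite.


uc = sqrt(u1^2 + u2^2) = sqrt(1.32^2 + 0.486^2) = 1.4066257
v_eff = uc^4 / (u1^4/v1 + u2^4/v2)
= 1.4066257^4 / (1.32^4/25 + 0.486^4/6)
= 3.9148416 / 0.1307364
v_eff = 29.9445

29.9445


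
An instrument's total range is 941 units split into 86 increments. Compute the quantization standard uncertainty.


resolution = range / divisions
resolution = 941 / 86 = 10.94186
u_res = resolution / (2*sqrt(3))
u_res = 10.94186 / 3.4641016
u_res = 3.1586

3.1586


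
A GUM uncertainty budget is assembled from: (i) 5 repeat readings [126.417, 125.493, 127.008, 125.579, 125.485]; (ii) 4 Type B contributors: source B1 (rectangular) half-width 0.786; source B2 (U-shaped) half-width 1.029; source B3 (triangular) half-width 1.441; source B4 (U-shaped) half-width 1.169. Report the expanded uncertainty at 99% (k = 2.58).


mean = (126.417 + 125.493 + 127.008 + 125.579 + 125.485) / 5 = 125.9964
s = sqrt(sum((x - mean)^2)/(n-1)) = 0.68727782
u_A = s / sqrt(n) = 0.68727782 / sqrt(5) = 0.30735998
u_B1 = 0.786 / sqrt(3) = 0.45379731
u_B2 = 1.029 / sqrt(2) = 0.72761288
u_B3 = 1.441 / sqrt(6) = 0.58828579
u_B4 = 1.169 / sqrt(2) = 0.82660783
uc = sqrt(0.30735998^2 + 0.45379731^2 + 0.72761288^2 + 0.58828579^2 + 0.82660783^2) = 1.3635187
U = k * uc = 2.58 * 1.3635187
U = 3.5179

3.5179


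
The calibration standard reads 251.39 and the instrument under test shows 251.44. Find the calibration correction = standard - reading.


Correction = standard - reading
= 251.39 - 251.44
= -0.0500

-0.0500


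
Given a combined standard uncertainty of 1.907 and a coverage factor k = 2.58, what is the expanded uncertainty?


U = k * uc
U = 2.58 * 1.907
U = 4.9201

4.9201


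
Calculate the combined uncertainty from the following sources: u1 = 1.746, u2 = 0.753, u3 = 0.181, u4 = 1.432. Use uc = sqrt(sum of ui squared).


uc = sqrt(1.746^2 + 0.753^2 + 0.181^2 + 1.432^2)
uc = sqrt(5.69891)
uc = 2.3872

2.3872


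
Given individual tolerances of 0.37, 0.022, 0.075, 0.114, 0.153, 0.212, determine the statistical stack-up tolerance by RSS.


RSS = sqrt(0.37^2 + 0.022^2 + 0.075^2 + 0.114^2 + 0.153^2 + 0.212^2)
= sqrt(0.224358)
= 0.4737

0.4737


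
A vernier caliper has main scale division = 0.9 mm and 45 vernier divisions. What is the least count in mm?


LC = MSD / n_div
= 0.9 / 45
= 0.0200

0.0200


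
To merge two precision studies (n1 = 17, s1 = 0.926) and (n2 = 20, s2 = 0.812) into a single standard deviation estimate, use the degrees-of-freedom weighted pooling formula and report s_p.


s_p = sqrt(((n1-1)*s1^2 + (n2-1)*s2^2) / (n1+n2-2))
numerator = (17-1)*0.926^2 + (20-1)*0.812^2 = 13.719616 + 12.527536 = 26.247152
denominator = 17 + 20 - 2 = 35
s_p^2 = 26.247152 / 35 = 0.74991863
s_p = sqrt(0.74991863) = 0.8660

0.8660


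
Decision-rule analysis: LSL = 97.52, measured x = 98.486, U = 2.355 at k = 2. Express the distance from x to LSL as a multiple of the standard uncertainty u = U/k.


u = U / k = 2.355 / 2 = 1.1775
margin = |LSL - x| = |97.52 - 98.486| = 0.966
z = margin / u = 0.966 / 1.1775
z = 0.8204

0.8204


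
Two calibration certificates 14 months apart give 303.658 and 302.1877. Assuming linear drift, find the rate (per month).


rate = (v2 - v1) / months
= (302.1877 - 303.658) / 14
= -1.4703 / 14
= -0.1050

-0.1050


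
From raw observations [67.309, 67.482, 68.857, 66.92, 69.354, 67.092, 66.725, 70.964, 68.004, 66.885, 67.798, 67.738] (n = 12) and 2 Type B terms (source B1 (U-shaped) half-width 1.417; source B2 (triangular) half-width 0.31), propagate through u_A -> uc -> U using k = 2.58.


mean = (67.309 + 67.482 + 68.857 + 66.92 + 69.354 + 67.092 + 66.725 + 70.964 + 68.004 + 66.885 + 67.798 + 67.738) / 12 = 67.92733333
s = sqrt(sum((x - mean)^2)/(n-1)) = 1.2433342
u_A = s / sqrt(n) = 1.2433342 / sqrt(12) = 0.35891967
u_B1 = 1.417 / sqrt(2) = 1.0019703
u_B2 = 0.31 / sqrt(6) = 0.12655697
uc = sqrt(0.35891967^2 + 1.0019703^2 + 0.12655697^2) = 1.0718136
U = k * uc = 2.58 * 1.0718136
U = 2.7653

2.7653


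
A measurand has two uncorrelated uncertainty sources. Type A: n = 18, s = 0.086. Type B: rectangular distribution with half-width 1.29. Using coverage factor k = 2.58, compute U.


u_A = s / sqrt(n) = 0.086 / sqrt(18) = 0.020270394
u_B = half_width / sqrt(3) = 1.29 / sqrt(3) = 0.74478185
uc = sqrt(u_A^2 + u_B^2) = sqrt(0.020270394^2 + 0.74478185^2) = 0.74505764
U = k * uc = 2.58 * 0.74505764
U = 1.9222

1.9222


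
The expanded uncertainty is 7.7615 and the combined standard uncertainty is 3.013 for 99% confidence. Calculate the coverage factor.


k = U / uc
k = 7.7615 / 3.013
k = 2.576

2.576


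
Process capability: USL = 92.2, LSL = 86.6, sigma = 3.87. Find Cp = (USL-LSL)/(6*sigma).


Cp = (USL - LSL) / (6 * sigma)
= (92.2 - 86.6) / (6 * 3.87)
= 5.6000 / 23.2200
= 0.2412

0.2412


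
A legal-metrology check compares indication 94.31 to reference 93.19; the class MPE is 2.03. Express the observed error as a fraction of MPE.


e = indication - reference = 94.31 - 93.19 = 1.1200
|e| = 1.1200
ratio = |e| / MPE = 1.1200 / 2.03
ratio = 0.5517

0.5517


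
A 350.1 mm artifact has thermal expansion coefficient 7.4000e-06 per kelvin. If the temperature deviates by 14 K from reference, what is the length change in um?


dL = L * alpha * dT
= 350.1 * 7.4000e-06 * 14
= 0.0362704 mm
dL_um = 0.0362704 * 1000 = 36.2704 um

36.2704


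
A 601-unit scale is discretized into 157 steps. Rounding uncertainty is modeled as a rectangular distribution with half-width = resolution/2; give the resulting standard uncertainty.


resolution = range / divisions
resolution = 601 / 157 = 3.8280255
u_res = resolution / (2*sqrt(3))
u_res = 3.8280255 / 3.4641016
u_res = 1.1051

1.1051


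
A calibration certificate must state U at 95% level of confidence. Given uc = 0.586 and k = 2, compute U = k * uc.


U = k * uc
U = 2 * 0.586
U = 1.1720

1.1720


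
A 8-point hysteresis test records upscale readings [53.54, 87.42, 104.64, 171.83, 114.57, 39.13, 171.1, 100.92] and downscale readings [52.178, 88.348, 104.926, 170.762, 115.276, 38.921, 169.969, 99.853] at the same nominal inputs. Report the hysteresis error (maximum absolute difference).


|53.54 - 52.178| = 1.3620
|87.42 - 88.348| = 0.9280
|104.64 - 104.926| = 0.2860
|171.83 - 170.762| = 1.0680
|114.57 - 115.276| = 0.7060
|39.13 - 38.921| = 0.2090
|171.1 - 169.969| = 1.1310
|100.92 - 99.853| = 1.0670
hysteresis = max(diffs) = 1.3620

1.3620


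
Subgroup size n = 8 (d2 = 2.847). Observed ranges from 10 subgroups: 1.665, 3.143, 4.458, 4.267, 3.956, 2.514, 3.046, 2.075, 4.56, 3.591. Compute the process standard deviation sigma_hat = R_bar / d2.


R_bar = (1.665 + 3.143 + 4.458 + 4.267 + 3.956 + 2.514 + 3.046 + 2.075 + 4.56 + 3.591) / 10
R_bar = 33.275 / 10 = 3.3275
sigma_hat = R_bar / d2 = 3.3275 / 2.847 = 1.1688

1.1688


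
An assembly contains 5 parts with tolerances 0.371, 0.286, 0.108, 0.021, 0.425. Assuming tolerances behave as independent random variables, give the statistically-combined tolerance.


RSS = sqrt(0.371^2 + 0.286^2 + 0.108^2 + 0.021^2 + 0.425^2)
= sqrt(0.412167)
= 0.6420

0.6420


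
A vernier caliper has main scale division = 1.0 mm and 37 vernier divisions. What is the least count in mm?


LC = MSD / n_div
= 1.0 / 37
= 0.0270

0.0270


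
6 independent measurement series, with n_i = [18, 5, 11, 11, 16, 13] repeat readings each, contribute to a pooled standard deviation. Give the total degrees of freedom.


nu = sum_i (n_i - 1)
nu = ((18 - 1) + (5 - 1) + (11 - 1) + (11 - 1) + (16 - 1) + (13 - 1))
nu = 17 + 4 + 10 + 10 + 15 + 12
nu = 68

68


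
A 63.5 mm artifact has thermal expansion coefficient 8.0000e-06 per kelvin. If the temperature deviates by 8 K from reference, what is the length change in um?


dL = L * alpha * dT
= 63.5 * 8.0000e-06 * 8
= 0.0040640 mm
dL_um = 0.0040640 * 1000 = 4.0640 um

4.0640


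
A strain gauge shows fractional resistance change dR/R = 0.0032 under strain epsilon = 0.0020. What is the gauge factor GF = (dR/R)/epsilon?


GF = (dR/R) / epsilon
= 0.0032 / 0.0020
= 1.6000

1.6000


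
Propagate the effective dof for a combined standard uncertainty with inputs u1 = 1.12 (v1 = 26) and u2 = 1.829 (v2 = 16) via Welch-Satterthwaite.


uc = sqrt(u1^2 + u2^2) = sqrt(1.12^2 + 1.829^2) = 2.1446774
v_eff = uc^4 / (u1^4/v1 + u2^4/v2)
= 2.1446774^4 / (1.12^4/26 + 1.829^4/16)
= 21.156699 / 0.75993481
v_eff = 27.8401

27.8401


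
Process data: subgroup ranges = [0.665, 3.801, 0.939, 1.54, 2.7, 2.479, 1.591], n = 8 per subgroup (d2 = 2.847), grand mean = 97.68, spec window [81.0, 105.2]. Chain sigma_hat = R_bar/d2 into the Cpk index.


R_bar = (0.665 + 3.801 + 0.939 + 1.54 + 2.7 + 2.479 + 1.591) / 7 = 1.9592857
sigma = R_bar / d2 = 1.9592857 / 2.847 = 0.68819308
Cp = (USL - LSL)/(6*sigma) = (105.2 - 81.0)/(6*0.68819308) = 5.8608
Cpu = (105.2 - 97.68)/(3*0.68819308) = 3.6424
Cpl = (97.68 - 81.0)/(3*0.68819308) = 8.0791
Cpk = min(Cpu, Cpl) = 3.6424

3.6424


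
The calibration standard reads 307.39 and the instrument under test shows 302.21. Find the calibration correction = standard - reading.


Correction = standard - reading
= 307.39 - 302.21
= 5.1800

5.1800


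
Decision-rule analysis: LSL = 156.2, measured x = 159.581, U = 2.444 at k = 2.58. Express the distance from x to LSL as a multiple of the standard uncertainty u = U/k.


u = U / k = 2.444 / 2.58 = 0.94728682
margin = |LSL - x| = |156.2 - 159.581| = 3.381
z = margin / u = 3.381 / 0.94728682
z = 3.5691

3.5691


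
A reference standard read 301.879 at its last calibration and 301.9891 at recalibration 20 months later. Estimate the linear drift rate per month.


rate = (v2 - v1) / months
= (301.9891 - 301.879) / 20
= 0.1101 / 20
= 0.0055

0.0055


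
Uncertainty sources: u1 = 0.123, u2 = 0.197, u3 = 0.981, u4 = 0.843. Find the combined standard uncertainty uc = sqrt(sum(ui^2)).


uc = sqrt(0.123^2 + 0.197^2 + 0.981^2 + 0.843^2)
uc = sqrt(1.726948)
uc = 1.3141

1.3141


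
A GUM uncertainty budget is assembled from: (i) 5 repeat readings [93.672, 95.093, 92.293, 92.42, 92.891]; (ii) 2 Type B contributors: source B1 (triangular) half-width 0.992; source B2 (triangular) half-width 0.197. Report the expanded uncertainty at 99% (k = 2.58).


mean = (93.672 + 95.093 + 92.293 + 92.42 + 92.891) / 5 = 93.2738
s = sqrt(sum((x - mean)^2)/(n-1)) = 1.1516869
u_A = s / sqrt(n) = 1.1516869 / sqrt(5) = 0.51505004
u_B1 = 0.992 / sqrt(6) = 0.4049823
u_B2 = 0.197 / sqrt(6) = 0.080424913
uc = sqrt(0.51505004^2 + 0.4049823^2 + 0.080424913^2) = 0.6601177
U = k * uc = 2.58 * 0.6601177
U = 1.7031

1.7031


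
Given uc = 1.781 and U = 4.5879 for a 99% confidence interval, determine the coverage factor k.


k = U / uc
k = 4.5879 / 1.781
k = 2.576

2.576


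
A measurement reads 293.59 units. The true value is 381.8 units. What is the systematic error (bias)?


Systematic error = measured - true
= 293.59 - 381.8
= -88.2100

-88.2100


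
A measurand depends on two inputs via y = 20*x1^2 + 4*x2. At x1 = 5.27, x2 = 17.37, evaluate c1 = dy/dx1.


y = 20*x1^2 + 4*x2
dy/dx1 = 2*20*x1
Evaluate at x1 = 5.27: c1 = 40 * 5.27
c1 = 210.8000

210.8000


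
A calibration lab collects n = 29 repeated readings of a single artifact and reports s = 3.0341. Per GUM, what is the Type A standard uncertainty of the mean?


u_A = s / sqrt(n)
u_A = 3.0341 / sqrt(29)
u_A = 3.0341 / 5.3851648
u_A = 0.5634

0.5634


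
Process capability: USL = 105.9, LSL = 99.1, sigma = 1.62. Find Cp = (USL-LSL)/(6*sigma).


Cp = (USL - LSL) / (6 * sigma)
= (105.9 - 99.1) / (6 * 1.62)
= 6.8000 / 9.7200
= 0.6996

0.6996


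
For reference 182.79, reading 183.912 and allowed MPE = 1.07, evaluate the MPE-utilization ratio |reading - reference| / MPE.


e = indication - reference = 183.912 - 182.79 = 1.1220
|e| = 1.1220
ratio = |e| / MPE = 1.1220 / 1.07
ratio = 1.0486

1.0486


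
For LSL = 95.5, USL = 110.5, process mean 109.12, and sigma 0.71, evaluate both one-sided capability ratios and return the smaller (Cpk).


Cpu = (USL - mean) / (3*sigma) = (110.5 - 109.12) / (3*0.71) = 0.6479
Cpl = (mean - LSL) / (3*sigma) = (109.12 - 95.5) / (3*0.71) = 6.3944
Cpk = min(Cpu, Cpl) = 0.6479

0.6479


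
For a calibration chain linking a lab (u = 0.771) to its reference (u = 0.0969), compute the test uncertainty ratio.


TUR = u_lab / u_ref
= 0.771 / 0.0969
= 7.9567

7.9567


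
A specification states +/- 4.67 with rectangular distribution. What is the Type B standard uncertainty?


u_B = half_width / sqrt(3)
u_B = 4.67 / 1.7320508
u_B = 2.6962

2.6962


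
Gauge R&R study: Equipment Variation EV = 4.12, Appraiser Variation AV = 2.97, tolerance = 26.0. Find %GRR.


GRR = sqrt(EV^2 + AV^2) = sqrt(4.12^2 + 2.97^2) = 5.0789074
%GRR = GRR / tol * 100 = 5.0789074 / 26.0 * 100
%GRR = 19.5343

19.5343


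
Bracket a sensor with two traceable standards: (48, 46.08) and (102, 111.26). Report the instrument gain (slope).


slope = (y2 - y1) / (x2 - x1)
= (111.26 - 46.08) / (102 - 48)
= 65.1800 / 54
= 1.2070

1.2070


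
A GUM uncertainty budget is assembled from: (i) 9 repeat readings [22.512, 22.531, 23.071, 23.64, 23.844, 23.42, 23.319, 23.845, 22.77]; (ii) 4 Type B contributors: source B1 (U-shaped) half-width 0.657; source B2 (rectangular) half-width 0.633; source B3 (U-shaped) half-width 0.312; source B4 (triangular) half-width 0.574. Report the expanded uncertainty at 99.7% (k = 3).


mean = (22.512 + 22.531 + 23.071 + 23.64 + 23.844 + 23.42 + 23.319 + 23.845 + 22.77) / 9 = 23.21688889
s = sqrt(sum((x - mean)^2)/(n-1)) = 0.52521435
u_A = s / sqrt(n) = 0.52521435 / sqrt(9) = 0.17507145
u_B1 = 0.657 / sqrt(2) = 0.46456916
u_B2 = 0.633 / sqrt(3) = 0.36546272
u_B3 = 0.312 / sqrt(2) = 0.22061732
u_B4 = 0.574 / sqrt(6) = 0.23433452
uc = sqrt(0.17507145^2 + 0.46456916^2 + 0.36546272^2 + 0.22061732^2 + 0.23433452^2) = 0.6954295
U = k * uc = 3 * 0.6954295
U = 2.0863

2.0863


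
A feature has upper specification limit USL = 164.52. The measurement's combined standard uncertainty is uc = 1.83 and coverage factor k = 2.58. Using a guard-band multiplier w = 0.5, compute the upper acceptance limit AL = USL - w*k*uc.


U = k * uc = 2.58 * 1.83 = 4.7214
guard band g = w * U = 0.5 * 4.7214 = 2.3607
AL = USL - g = 164.52 - 2.3607
AL = 162.1593

162.1593


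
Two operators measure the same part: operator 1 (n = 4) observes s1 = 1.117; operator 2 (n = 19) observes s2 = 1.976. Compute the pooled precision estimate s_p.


s_p = sqrt(((n1-1)*s1^2 + (n2-1)*s2^2) / (n1+n2-2))
numerator = (4-1)*1.117^2 + (19-1)*1.976^2 = 3.743067 + 70.282368 = 74.025435
denominator = 4 + 19 - 2 = 21
s_p^2 = 74.025435 / 21 = 3.5250207
s_p = sqrt(3.5250207) = 1.8775

1.8775


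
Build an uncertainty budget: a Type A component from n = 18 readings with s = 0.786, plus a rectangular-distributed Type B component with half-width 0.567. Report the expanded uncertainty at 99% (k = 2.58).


u_A = s / sqrt(n) = 0.786 / sqrt(18) = 0.18526198
u_B = half_width / sqrt(3) = 0.567 / sqrt(3) = 0.3273576
uc = sqrt(u_A^2 + u_B^2) = sqrt(0.18526198^2 + 0.3273576^2) = 0.37614492
U = k * uc = 2.58 * 0.37614492
U = 0.9705

0.9705


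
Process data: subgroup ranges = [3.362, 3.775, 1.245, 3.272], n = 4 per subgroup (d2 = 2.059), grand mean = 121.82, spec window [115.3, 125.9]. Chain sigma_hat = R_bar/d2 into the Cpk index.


R_bar = (3.362 + 3.775 + 1.245 + 3.272) / 4 = 2.9135
sigma = R_bar / d2 = 2.9135 / 2.059 = 1.4150073
Cp = (USL - LSL)/(6*sigma) = (125.9 - 115.3)/(6*1.4150073) = 1.2485
Cpu = (125.9 - 121.82)/(3*1.4150073) = 0.9611
Cpl = (121.82 - 115.3)/(3*1.4150073) = 1.5359
Cpk = min(Cpu, Cpl) = 0.9611

0.9611
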